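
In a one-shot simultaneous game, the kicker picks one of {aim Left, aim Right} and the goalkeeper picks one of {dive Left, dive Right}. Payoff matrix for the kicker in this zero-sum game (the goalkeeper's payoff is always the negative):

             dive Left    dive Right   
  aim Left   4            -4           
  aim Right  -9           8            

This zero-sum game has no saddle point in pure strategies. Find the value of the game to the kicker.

v = -4/25

Set the kicker's expected payoff from aim Left equal to that from aim Right:
  the kicker's payoff from aim Left: q·4 + (1−q)·(-4) = 8q - 4
  the kicker's payoff from aim Right: q·(-9) + (1−q)·8 = -17q + 8
  8q - 4 = -17q + 8  ⇒  25q = 12  ⇒  q = 12/25.
The value is the kicker's expected payoff against this mix (using aim Left): (12/25)·4 + (13/25)·(-4) = -4/25.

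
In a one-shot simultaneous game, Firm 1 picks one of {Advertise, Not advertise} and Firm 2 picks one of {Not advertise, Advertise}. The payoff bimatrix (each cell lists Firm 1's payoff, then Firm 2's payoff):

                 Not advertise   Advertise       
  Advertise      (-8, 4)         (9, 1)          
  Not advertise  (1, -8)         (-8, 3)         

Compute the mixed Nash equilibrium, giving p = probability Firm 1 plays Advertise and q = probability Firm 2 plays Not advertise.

Firm 2's indifference between Not advertise and Advertise determines Firm 1's mixing probability p:
  Firm 2's payoff from Not advertise: p·4 + (1−p)·(-8) = 12p - 8
  Firm 2's payoff from Advertise: p·1 + (1−p)·3 = -2p + 3
  12p - 8 = -2p + 3  ⇒  14p = 11  ⇒  p = 11/14.
For Firm 1 to be willing to mix, Firm 1 must be indifferent between Advertise and Not advertise, which pins down Firm 2's mix.
  Firm 1's payoff from Advertise: q·(-8) + (1−q)·9 = -17q + 9
  Firm 1's payoff from Not advertise: q·1 + (1−q)·(-8) = 9q - 8
  -17q + 9 = 9q - 8  ⇒  -26q = -17  ⇒  q = 17/26.

p = 11/14, q = 17/26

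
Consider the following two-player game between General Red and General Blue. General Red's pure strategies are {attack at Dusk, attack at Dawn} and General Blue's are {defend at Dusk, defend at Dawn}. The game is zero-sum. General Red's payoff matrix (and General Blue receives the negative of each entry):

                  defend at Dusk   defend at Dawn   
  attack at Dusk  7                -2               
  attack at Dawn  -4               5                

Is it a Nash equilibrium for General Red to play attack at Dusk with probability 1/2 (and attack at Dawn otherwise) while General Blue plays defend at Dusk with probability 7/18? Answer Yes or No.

Yes

Check General Blue's indifference given General Red's mix p = 1/2:
  payoff from defend at Dusk = -3/2; payoff from defend at Dawn = -3/2 — equal.
Check General Red's indifference given General Blue's mix q = 7/18:
  payoff from attack at Dusk = 3/2; payoff from attack at Dawn = 3/2 — equal.
Both players are indifferent, so neither can profitably deviate.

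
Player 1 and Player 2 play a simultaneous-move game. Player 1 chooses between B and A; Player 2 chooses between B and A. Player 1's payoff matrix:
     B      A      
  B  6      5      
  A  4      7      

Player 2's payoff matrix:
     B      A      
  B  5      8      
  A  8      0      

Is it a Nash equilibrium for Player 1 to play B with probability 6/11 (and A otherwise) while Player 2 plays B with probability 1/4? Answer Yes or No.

No

Given Player 1's mix p = 6/11, Player 2's payoff from B is 70/11 but from A is 48/11. Player 2 strictly prefers B, so Player 2 would not mix.
So the proposed profile is not a Nash equilibrium.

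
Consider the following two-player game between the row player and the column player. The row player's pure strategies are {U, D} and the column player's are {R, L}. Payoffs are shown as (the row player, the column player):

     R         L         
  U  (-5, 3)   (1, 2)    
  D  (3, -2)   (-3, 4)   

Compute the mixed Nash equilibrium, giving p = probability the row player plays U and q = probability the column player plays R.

The row player's mix must leave the column player indifferent between R and L.
  the column player's payoff from R: p·3 + (1−p)·(-2) = 5p - 2
  the column player's payoff from L: p·2 + (1−p)·4 = -2p + 4
  5p - 2 = -2p + 4  ⇒  7p = 6  ⇒  p = 6/7.
In a mixed equilibrium the row player is indifferent between U and D; this condition fixes q.
  the row player's expected payoff from U: q·(-5) + (1−q)·1 = -6q + 1
  the row player's expected payoff from D: q·3 + (1−q)·(-3) = 6q - 3
  -6q + 1 = 6q - 3  ⇒  -12q = -4  ⇒  q = 1/3.

p = 6/7, q = 1/3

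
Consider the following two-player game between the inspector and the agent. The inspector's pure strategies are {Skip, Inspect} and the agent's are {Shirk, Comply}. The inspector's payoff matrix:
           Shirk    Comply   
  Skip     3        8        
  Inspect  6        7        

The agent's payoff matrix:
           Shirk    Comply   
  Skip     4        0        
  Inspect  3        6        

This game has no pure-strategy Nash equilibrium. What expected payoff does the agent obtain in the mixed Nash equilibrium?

The agent's indifference between Shirk and Comply determines the inspector's mixing probability p:
  the agent's expected payoff from Shirk: p·4 + (1−p)·3 = p + 3
  the agent's expected payoff from Comply: p·0 + (1−p)·6 = -6p + 6
  p + 3 = -6p + 6  ⇒  7p = 3  ⇒  p = 3/7.
At equilibrium the agent is indifferent across columns, so the agent's payoff equals the payoff from Shirk: (3/7)·4 + (4/7)·3 = 24/7.

24/7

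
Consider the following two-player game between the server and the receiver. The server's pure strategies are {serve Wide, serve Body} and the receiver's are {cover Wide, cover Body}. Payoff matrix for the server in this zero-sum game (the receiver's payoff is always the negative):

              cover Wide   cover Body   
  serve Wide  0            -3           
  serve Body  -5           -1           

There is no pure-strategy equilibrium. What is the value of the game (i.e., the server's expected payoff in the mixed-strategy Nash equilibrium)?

v = -15/7

For the server to be willing to mix, the server must be indifferent between serve Wide and serve Body, which pins down the receiver's mix.
  the server's expected payoff from serve Wide: q·0 + (1−q)·(-3) = 3q - 3
  the server's expected payoff from serve Body: q·(-5) + (1−q)·(-1) = -4q - 1
  3q - 3 = -4q - 1  ⇒  7q = 2  ⇒  q = 2/7.
The value is the server's expected payoff against this mix (using serve Wide): (2/7)·0 + (5/7)·(-3) = -15/7.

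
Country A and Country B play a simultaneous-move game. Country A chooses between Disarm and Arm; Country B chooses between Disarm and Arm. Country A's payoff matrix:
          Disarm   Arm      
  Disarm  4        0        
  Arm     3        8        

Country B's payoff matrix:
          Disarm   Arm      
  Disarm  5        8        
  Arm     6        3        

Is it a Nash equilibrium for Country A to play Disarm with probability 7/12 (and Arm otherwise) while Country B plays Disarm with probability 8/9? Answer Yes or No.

Given Country A's mix p = 7/12, Country B's payoff from Disarm is 65/12 but from Arm is 71/12. Country B strictly prefers Arm, so Country B would not mix.
So the proposed profile is not a Nash equilibrium.

No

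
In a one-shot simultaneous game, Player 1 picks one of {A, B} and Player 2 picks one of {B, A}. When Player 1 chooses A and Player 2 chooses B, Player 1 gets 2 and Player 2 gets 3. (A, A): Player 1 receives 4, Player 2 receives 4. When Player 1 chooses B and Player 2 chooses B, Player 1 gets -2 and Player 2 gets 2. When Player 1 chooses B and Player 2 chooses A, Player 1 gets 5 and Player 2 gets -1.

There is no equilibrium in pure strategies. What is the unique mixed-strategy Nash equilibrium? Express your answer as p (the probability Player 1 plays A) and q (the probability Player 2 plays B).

Player 1's mix must leave Player 2 indifferent between B and A.
  Player 2's payoff from B: p·3 + (1−p)·2 = p + 2
  Player 2's payoff from A: p·4 + (1−p)·(-1) = 5p - 1
  p + 2 = 5p - 1  ⇒  -4p = -3  ⇒  p = 3/4.
Player 1's indifference between A and B determines Player 2's mixing probability q:
  Player 1's expected payoff from A: q·2 + (1−q)·4 = -2q + 4
  Player 1's expected payoff from B: q·(-2) + (1−q)·5 = -7q + 5
  -2q + 4 = -7q + 5  ⇒  5q = 1  ⇒  q = 1/5.

p = 3/4, q = 1/5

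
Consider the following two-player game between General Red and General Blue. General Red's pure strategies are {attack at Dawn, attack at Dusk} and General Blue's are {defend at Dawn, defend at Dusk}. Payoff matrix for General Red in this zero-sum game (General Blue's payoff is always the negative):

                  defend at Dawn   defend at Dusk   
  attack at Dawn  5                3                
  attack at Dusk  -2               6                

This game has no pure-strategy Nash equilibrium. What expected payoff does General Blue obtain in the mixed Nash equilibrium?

-18/5

General Blue's indifference between defend at Dawn and defend at Dusk determines General Red's mixing probability p:
  General Blue's payoff to defend at Dawn: p·(-5) + (1−p)·2 = -7p + 2
  General Blue's payoff to defend at Dusk: p·(-3) + (1−p)·(-6) = 3p - 6
  -7p + 2 = 3p - 6  ⇒  -10p = -8  ⇒  p = 4/5.
At equilibrium General Blue is indifferent across columns, so General Blue's payoff equals the payoff from defend at Dawn: (4/5)·(-5) + (1/5)·2 = -18/5.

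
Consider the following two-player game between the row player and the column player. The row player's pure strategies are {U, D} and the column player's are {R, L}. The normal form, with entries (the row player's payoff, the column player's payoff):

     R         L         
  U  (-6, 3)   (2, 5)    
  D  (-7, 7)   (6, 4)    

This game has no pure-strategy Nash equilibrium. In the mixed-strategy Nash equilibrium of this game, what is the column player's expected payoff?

In a mixed equilibrium the column player is indifferent between R and L; this condition fixes p.
  the column player's payoff to R: p·3 + (1−p)·7 = -4p + 7
  the column player's payoff to L: p·5 + (1−p)·4 = p + 4
  -4p + 7 = p + 4  ⇒  -5p = -3  ⇒  p = 3/5.
At equilibrium the column player is indifferent across columns, so the column player's payoff equals the payoff from R: (3/5)·3 + (2/5)·7 = 23/5.

23/5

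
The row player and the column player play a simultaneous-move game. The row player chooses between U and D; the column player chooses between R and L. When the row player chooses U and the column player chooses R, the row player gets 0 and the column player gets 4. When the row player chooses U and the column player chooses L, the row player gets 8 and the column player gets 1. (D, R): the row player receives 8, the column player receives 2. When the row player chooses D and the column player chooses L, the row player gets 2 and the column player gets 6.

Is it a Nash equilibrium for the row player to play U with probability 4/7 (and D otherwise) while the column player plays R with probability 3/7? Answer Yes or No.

Yes

Check the column player's indifference given the row player's mix p = 4/7:
  payoff from R = 22/7; payoff from L = 22/7 — equal.
Check the row player's indifference given the column player's mix q = 3/7:
  payoff from U = 32/7; payoff from D = 32/7 — equal.
Both players are indifferent, so neither can profitably deviate.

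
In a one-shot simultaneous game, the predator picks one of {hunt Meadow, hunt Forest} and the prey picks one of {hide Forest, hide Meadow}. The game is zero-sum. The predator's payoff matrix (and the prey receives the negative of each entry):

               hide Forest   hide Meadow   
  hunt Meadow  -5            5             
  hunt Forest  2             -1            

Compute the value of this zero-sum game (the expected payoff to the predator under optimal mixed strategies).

The prey's mix must leave the predator indifferent between hunt Meadow and hunt Forest.
  the predator's payoff from hunt Meadow: q·(-5) + (1−q)·5 = -10q + 5
  the predator's payoff from hunt Forest: q·2 + (1−q)·(-1) = 3q - 1
  -10q + 5 = 3q - 1  ⇒  -13q = -6  ⇒  q = 6/13.
The value is the predator's expected payoff against this mix (using hunt Meadow): (6/13)·(-5) + (7/13)·5 = 5/13.

v = 5/13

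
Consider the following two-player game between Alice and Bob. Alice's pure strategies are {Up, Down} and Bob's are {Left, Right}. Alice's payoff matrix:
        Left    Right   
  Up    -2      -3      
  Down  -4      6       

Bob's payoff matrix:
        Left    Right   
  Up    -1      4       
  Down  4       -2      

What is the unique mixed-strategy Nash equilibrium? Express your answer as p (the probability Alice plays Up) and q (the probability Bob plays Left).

p = 6/11, q = 9/11

For Bob to be willing to mix, Bob must be indifferent between Left and Right, which pins down Alice's mix.
  Bob's payoff from Left: p·(-1) + (1−p)·4 = -5p + 4
  Bob's payoff from Right: p·4 + (1−p)·(-2) = 6p - 2
  -5p + 4 = 6p - 2  ⇒  -11p = -6  ⇒  p = 6/11.
Set Alice's expected payoff from Up equal to that from Down:
  Alice's payoff to Up: q·(-2) + (1−q)·(-3) = q - 3
  Alice's payoff to Down: q·(-4) + (1−q)·6 = -10q + 6
  q - 3 = -10q + 6  ⇒  11q = 9  ⇒  q = 9/11.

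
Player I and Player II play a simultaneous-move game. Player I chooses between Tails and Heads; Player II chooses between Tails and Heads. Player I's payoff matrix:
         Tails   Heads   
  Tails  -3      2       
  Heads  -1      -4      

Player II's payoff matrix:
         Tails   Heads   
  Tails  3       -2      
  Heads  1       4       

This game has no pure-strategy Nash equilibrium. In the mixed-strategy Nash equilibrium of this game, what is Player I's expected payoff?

-7/4

In a mixed equilibrium Player I is indifferent between Tails and Heads; this condition fixes q.
  Player I's expected payoff from Tails: q·(-3) + (1−q)·2 = -5q + 2
  Player I's expected payoff from Heads: q·(-1) + (1−q)·(-4) = 3q - 4
  -5q + 2 = 3q - 4  ⇒  -8q = -6  ⇒  q = 3/4.
At equilibrium Player I is indifferent across rows, so Player I's payoff equals the payoff from Tails: (3/4)·(-3) + (1/4)·2 = -7/4.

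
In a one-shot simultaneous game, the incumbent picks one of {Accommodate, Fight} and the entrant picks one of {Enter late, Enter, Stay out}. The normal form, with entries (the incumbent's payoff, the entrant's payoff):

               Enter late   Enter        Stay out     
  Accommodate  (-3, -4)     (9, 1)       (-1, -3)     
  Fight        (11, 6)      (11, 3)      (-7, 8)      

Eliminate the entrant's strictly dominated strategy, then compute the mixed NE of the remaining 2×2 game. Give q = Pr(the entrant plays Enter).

The entrant's strategy Enter late is strictly dominated by Stay out: -3 > -4 and 8 > 6. Eliminate Enter late.
In a mixed equilibrium the incumbent is indifferent between Accommodate and Fight; this condition fixes q.
  the incumbent's payoff from Accommodate: q·9 + (1−q)·(-1) = 10q - 1
  the incumbent's payoff from Fight: q·11 + (1−q)·(-7) = 18q - 7
  10q - 1 = 18q - 7  ⇒  -8q = -6  ⇒  q = 3/4.

q = 3/4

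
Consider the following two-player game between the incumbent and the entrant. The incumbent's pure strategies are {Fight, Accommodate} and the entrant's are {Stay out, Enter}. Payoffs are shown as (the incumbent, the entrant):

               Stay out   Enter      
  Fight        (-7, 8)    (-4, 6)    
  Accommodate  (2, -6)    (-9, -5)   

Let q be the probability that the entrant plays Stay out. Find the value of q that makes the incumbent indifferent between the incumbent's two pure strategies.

q = 5/14

The entrant's mix must leave the incumbent indifferent between Fight and Accommodate.
  the incumbent's expected payoff from Fight: q·(-7) + (1−q)·(-4) = -3q - 4
  the incumbent's expected payoff from Accommodate: q·2 + (1−q)·(-9) = 11q - 9
  -3q - 4 = 11q - 9  ⇒  -14q = -5  ⇒  q = 5/14.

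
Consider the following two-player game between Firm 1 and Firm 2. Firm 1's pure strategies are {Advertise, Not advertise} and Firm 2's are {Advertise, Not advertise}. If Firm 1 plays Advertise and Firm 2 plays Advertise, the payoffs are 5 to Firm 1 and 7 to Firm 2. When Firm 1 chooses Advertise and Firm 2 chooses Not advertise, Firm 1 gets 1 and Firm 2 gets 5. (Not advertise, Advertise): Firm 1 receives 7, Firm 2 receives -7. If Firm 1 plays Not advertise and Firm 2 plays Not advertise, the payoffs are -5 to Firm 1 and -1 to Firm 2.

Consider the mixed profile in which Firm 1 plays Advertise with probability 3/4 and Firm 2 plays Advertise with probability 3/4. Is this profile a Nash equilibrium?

Yes

Check Firm 2's indifference given Firm 1's mix p = 3/4:
  payoff from Advertise = 7/2; payoff from Not advertise = 7/2 — equal.
Check Firm 1's indifference given Firm 2's mix q = 3/4:
  payoff from Advertise = 4; payoff from Not advertise = 4 — equal.
Both players are indifferent, so neither can profitably deviate.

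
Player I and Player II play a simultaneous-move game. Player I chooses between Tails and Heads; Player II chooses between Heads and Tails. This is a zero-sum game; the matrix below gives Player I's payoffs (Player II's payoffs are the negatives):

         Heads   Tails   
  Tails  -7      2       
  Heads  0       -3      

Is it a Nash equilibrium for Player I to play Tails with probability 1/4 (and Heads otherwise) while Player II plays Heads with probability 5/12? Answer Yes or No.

Check Player II's indifference given Player I's mix p = 1/4:
  payoff from Heads = 7/4; payoff from Tails = 7/4 — equal.
Check Player I's indifference given Player II's mix q = 5/12:
  payoff from Tails = -7/4; payoff from Heads = -7/4 — equal.
Both players are indifferent, so neither can profitably deviate.

Yes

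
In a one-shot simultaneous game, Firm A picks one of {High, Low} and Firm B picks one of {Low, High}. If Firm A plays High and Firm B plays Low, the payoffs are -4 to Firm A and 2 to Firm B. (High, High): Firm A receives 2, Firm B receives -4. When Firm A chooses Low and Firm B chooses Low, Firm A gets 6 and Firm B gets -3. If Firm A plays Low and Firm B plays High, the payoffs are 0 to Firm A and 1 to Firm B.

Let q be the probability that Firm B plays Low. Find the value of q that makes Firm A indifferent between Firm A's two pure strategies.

In a mixed equilibrium Firm A is indifferent between High and Low; this condition fixes q.
  Firm A's payoff to High: q·(-4) + (1−q)·2 = -6q + 2
  Firm A's payoff to Low: q·6 + (1−q)·0 = 6q
  -6q + 2 = 6q  ⇒  -12q = -2  ⇒  q = 1/6.

q = 1/6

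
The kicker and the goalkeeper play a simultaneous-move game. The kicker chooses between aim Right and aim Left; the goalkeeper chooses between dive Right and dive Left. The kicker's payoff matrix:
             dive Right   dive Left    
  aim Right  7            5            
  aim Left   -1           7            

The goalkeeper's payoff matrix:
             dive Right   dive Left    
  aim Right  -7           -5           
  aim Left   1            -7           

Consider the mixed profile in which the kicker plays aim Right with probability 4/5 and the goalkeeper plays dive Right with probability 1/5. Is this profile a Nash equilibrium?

Check the goalkeeper's indifference given the kicker's mix p = 4/5:
  payoff from dive Right = -27/5; payoff from dive Left = -27/5 — equal.
Check the kicker's indifference given the goalkeeper's mix q = 1/5:
  payoff from aim Right = 27/5; payoff from aim Left = 27/5 — equal.
Both players are indifferent, so neither can profitably deviate.

Yes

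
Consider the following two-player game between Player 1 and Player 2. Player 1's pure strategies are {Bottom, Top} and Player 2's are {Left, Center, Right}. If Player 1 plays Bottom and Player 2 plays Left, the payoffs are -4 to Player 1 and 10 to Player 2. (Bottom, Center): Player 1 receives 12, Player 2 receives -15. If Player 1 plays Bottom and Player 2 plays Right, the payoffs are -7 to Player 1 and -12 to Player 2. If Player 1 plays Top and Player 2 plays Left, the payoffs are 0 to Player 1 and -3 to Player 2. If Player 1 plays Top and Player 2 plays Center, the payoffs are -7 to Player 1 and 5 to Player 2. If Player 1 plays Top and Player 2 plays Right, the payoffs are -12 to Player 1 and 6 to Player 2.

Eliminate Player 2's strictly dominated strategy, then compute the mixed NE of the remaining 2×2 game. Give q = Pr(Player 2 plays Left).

Player 2's strategy Center is strictly dominated by Right: -12 > -15 and 6 > 5. Eliminate Center.
Player 1's indifference between Bottom and Top determines Player 2's mixing probability q:
  Player 1's payoff to Bottom: q·(-4) + (1−q)·(-7) = 3q - 7
  Player 1's payoff to Top: q·0 + (1−q)·(-12) = 12q - 12
  3q - 7 = 12q - 12  ⇒  -9q = -5  ⇒  q = 5/9.

q = 5/9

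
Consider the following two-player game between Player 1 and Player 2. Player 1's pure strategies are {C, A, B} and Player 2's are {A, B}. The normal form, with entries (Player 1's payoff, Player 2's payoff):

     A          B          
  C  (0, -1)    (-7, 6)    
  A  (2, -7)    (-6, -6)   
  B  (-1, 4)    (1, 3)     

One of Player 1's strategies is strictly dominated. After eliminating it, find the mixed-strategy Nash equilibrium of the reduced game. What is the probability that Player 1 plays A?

Player 1's strategy C is strictly dominated by A: 2 > 0 and -6 > -7. Eliminate C.
For Player 2 to be willing to mix, Player 2 must be indifferent between A and B, which pins down Player 1's mix.
  Player 2's payoff from A: p·(-7) + (1−p)·4 = -11p + 4
  Player 2's payoff from B: p·(-6) + (1−p)·3 = -9p + 3
  -11p + 4 = -9p + 3  ⇒  -2p = -1  ⇒  p = 1/2.

p = 1/2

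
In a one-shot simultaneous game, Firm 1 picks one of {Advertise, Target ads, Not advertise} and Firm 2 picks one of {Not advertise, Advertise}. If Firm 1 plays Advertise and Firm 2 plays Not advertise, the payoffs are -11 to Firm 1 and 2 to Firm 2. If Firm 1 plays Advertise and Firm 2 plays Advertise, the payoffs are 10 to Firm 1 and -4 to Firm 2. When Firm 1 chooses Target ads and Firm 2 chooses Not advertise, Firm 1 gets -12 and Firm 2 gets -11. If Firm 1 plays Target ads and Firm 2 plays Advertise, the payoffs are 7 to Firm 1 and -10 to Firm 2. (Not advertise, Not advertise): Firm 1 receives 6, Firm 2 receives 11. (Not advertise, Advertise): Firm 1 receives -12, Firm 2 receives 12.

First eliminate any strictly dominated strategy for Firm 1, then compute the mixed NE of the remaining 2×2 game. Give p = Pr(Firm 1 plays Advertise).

p = 1/7

Firm 1's strategy Target ads is strictly dominated by Advertise: -11 > -12 and 10 > 7. Eliminate Target ads.
Set Firm 2's expected payoff from Not advertise equal to that from Advertise:
  Firm 2's expected payoff from Not advertise: p·2 + (1−p)·11 = -9p + 11
  Firm 2's expected payoff from Advertise: p·(-4) + (1−p)·12 = -16p + 12
  -9p + 11 = -16p + 12  ⇒  7p = 1  ⇒  p = 1/7.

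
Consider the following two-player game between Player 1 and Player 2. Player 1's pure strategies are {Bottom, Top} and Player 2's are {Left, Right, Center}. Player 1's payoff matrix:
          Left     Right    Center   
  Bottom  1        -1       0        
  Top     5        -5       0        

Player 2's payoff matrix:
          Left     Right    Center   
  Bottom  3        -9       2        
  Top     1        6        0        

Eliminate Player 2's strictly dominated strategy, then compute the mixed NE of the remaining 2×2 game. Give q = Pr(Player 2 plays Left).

q = 1/2

Player 2's strategy Center is strictly dominated by Left: 3 > 2 and 1 > 0. Eliminate Center.
Set Player 1's expected payoff from Bottom equal to that from Top:
  Player 1's payoff from Bottom: q·1 + (1−q)·(-1) = 2q - 1
  Player 1's payoff from Top: q·5 + (1−q)·(-5) = 10q - 5
  2q - 1 = 10q - 5  ⇒  -8q = -4  ⇒  q = 1/2.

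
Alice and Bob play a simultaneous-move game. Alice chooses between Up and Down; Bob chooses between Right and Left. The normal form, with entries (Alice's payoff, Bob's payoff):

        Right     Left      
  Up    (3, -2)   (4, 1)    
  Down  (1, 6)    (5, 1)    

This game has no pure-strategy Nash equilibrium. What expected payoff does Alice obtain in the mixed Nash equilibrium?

11/3

Bob's mix must leave Alice indifferent between Up and Down.
  Alice's payoff from Up: q·3 + (1−q)·4 = -q + 4
  Alice's payoff from Down: q·1 + (1−q)·5 = -4q + 5
  -q + 4 = -4q + 5  ⇒  3q = 1  ⇒  q = 1/3.
At equilibrium Alice is indifferent across rows, so Alice's payoff equals the payoff from Up: (1/3)·3 + (2/3)·4 = 11/3.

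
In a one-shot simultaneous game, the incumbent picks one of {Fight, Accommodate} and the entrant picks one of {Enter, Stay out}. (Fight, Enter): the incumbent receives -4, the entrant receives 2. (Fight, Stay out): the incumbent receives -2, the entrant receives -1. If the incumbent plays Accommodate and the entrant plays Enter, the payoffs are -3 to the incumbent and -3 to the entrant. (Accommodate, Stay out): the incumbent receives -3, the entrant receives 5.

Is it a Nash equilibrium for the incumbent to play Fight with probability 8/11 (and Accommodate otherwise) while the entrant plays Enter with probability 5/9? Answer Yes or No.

Given the entrant's mix q = 5/9, the incumbent's payoff from Fight is -28/9 but from Accommodate is -3. The incumbent strictly prefers Accommodate, so the incumbent would not mix.
So the proposed profile is not a Nash equilibrium.

No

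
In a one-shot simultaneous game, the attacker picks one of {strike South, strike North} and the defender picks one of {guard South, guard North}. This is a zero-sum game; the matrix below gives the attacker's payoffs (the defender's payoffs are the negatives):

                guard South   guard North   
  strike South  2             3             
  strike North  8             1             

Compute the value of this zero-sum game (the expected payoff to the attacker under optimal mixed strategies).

In a mixed equilibrium the attacker is indifferent between strike South and strike North; this condition fixes q.
  the attacker's payoff to strike South: q·2 + (1−q)·3 = -q + 3
  the attacker's payoff to strike North: q·8 + (1−q)·1 = 7q + 1
  -q + 3 = 7q + 1  ⇒  -8q = -2  ⇒  q = 1/4.
The value is the attacker's expected payoff against this mix (using strike South): (1/4)·2 + (3/4)·3 = 11/4.

v = 11/4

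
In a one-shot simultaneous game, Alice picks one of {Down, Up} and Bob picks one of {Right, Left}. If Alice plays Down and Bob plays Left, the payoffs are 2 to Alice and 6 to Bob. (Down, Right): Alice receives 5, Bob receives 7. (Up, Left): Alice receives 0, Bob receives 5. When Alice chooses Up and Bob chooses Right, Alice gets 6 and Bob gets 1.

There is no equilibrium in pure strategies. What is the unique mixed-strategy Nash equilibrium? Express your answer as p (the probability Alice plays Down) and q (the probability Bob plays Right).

Bob's indifference between Right and Left determines Alice's mixing probability p:
  Bob's payoff from Right: p·7 + (1−p)·1 = 6p + 1
  Bob's payoff from Left: p·6 + (1−p)·5 = p + 5
  6p + 1 = p + 5  ⇒  5p = 4  ⇒  p = 4/5.
Set Alice's expected payoff from Down equal to that from Up:
  Alice's expected payoff from Down: q·5 + (1−q)·2 = 3q + 2
  Alice's expected payoff from Up: q·6 + (1−q)·0 = 6q
  3q + 2 = 6q  ⇒  -3q = -2  ⇒  q = 2/3.

p = 4/5, q = 2/3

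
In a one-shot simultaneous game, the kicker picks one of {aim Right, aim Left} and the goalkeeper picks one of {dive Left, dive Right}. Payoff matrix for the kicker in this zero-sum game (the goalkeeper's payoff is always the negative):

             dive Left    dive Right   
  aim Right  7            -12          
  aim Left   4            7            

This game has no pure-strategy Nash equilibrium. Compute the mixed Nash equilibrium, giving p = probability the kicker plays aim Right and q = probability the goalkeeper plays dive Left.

p = 3/22, q = 19/22

In a mixed equilibrium the goalkeeper is indifferent between dive Left and dive Right; this condition fixes p.
  the goalkeeper's payoff to dive Left: p·(-7) + (1−p)·(-4) = -3p - 4
  the goalkeeper's payoff to dive Right: p·12 + (1−p)·(-7) = 19p - 7
  -3p - 4 = 19p - 7  ⇒  -22p = -3  ⇒  p = 3/22.
The kicker's indifference between aim Right and aim Left determines the goalkeeper's mixing probability q:
  the kicker's expected payoff from aim Right: q·7 + (1−q)·(-12) = 19q - 12
  the kicker's expected payoff from aim Left: q·4 + (1−q)·7 = -3q + 7
  19q - 12 = -3q + 7  ⇒  22q = 19  ⇒  q = 19/22.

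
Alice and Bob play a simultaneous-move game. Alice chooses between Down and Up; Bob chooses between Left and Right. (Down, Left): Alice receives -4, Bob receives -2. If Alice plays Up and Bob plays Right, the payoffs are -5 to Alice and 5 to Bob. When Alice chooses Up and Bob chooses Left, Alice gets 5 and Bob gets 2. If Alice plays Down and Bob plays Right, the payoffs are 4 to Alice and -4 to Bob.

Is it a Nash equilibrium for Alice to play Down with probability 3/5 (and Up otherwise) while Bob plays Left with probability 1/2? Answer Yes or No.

Check Bob's indifference given Alice's mix p = 3/5:
  payoff from Left = -2/5; payoff from Right = -2/5 — equal.
Check Alice's indifference given Bob's mix q = 1/2:
  payoff from Down = 0; payoff from Up = 0 — equal.
Both players are indifferent, so neither can profitably deviate.

Yes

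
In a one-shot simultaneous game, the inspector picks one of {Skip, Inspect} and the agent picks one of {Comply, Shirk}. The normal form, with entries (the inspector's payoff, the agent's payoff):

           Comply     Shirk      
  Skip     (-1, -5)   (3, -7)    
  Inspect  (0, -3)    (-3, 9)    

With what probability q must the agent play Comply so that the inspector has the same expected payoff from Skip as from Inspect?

q = 6/7

The inspector's indifference between Skip and Inspect determines the agent's mixing probability q:
  the inspector's payoff from Skip: q·(-1) + (1−q)·3 = -4q + 3
  the inspector's payoff from Inspect: q·0 + (1−q)·(-3) = 3q - 3
  -4q + 3 = 3q - 3  ⇒  -7q = -6  ⇒  q = 6/7.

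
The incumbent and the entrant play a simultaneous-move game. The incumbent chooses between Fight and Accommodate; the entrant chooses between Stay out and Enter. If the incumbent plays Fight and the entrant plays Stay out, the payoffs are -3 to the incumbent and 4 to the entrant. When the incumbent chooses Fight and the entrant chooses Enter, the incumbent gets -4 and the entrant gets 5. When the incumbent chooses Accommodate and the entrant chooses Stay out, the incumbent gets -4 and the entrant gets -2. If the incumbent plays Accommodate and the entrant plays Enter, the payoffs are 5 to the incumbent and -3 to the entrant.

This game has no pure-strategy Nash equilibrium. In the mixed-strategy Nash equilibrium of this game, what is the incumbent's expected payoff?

The incumbent's indifference between Fight and Accommodate determines the entrant's mixing probability q:
  the incumbent's payoff to Fight: q·(-3) + (1−q)·(-4) = q - 4
  the incumbent's payoff to Accommodate: q·(-4) + (1−q)·5 = -9q + 5
  q - 4 = -9q + 5  ⇒  10q = 9  ⇒  q = 9/10.
At equilibrium the incumbent is indifferent across rows, so the incumbent's payoff equals the payoff from Fight: (9/10)·(-3) + (1/10)·(-4) = -31/10.

-31/10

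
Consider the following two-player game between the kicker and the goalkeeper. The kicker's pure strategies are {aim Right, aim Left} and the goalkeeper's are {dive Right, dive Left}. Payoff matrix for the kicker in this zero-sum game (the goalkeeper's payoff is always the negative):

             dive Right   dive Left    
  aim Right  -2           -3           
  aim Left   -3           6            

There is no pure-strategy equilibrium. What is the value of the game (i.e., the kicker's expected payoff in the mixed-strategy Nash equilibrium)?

The goalkeeper's mix must leave the kicker indifferent between aim Right and aim Left.
  the kicker's payoff from aim Right: q·(-2) + (1−q)·(-3) = q - 3
  the kicker's payoff from aim Left: q·(-3) + (1−q)·6 = -9q + 6
  q - 3 = -9q + 6  ⇒  10q = 9  ⇒  q = 9/10.
The value is the kicker's expected payoff against this mix (using aim Right): (9/10)·(-2) + (1/10)·(-3) = -21/10.

v = -21/10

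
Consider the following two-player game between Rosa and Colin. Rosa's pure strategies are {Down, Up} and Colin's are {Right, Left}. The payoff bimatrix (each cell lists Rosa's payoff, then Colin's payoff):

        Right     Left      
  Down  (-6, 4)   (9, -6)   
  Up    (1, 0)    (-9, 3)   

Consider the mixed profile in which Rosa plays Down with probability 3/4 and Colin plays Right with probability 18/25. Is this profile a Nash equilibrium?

No

Given Rosa's mix p = 3/4, Colin's payoff from Right is 3 but from Left is -15/4. Colin strictly prefers Right, so Colin would not mix.
So the proposed profile is not a Nash equilibrium.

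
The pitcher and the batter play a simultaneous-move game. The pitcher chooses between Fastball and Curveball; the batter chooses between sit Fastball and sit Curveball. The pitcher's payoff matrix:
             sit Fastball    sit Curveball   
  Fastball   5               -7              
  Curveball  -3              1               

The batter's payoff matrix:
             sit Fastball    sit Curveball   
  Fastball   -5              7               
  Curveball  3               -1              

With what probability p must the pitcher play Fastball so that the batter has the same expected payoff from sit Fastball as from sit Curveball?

p = 1/4

For the batter to be willing to mix, the batter must be indifferent between sit Fastball and sit Curveball, which pins down the pitcher's mix.
  the batter's expected payoff from sit Fastball: p·(-5) + (1−p)·3 = -8p + 3
  the batter's expected payoff from sit Curveball: p·7 + (1−p)·(-1) = 8p - 1
  -8p + 3 = 8p - 1  ⇒  -16p = -4  ⇒  p = 1/4.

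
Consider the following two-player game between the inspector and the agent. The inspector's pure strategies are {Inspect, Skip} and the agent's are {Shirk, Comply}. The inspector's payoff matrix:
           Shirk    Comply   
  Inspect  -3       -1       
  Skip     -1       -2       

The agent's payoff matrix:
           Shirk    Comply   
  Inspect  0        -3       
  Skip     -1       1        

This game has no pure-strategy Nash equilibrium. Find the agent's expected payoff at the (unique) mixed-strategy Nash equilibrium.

Set the agent's expected payoff from Shirk equal to that from Comply:
  the agent's payoff from Shirk: p·0 + (1−p)·(-1) = p - 1
  the agent's payoff from Comply: p·(-3) + (1−p)·1 = -4p + 1
  p - 1 = -4p + 1  ⇒  5p = 2  ⇒  p = 2/5.
At equilibrium the agent is indifferent across columns, so the agent's payoff equals the payoff from Shirk: (2/5)·0 + (3/5)·(-1) = -3/5.

-3/5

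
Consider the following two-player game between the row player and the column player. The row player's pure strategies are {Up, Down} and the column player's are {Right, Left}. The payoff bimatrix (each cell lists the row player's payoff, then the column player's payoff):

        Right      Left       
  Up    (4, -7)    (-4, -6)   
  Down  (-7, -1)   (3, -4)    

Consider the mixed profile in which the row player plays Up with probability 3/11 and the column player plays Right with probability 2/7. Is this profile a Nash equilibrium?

No

Given the row player's mix p = 3/11, the column player's payoff from Right is -29/11 but from Left is -50/11. The column player strictly prefers Right, so the column player would not mix.
So the proposed profile is not a Nash equilibrium.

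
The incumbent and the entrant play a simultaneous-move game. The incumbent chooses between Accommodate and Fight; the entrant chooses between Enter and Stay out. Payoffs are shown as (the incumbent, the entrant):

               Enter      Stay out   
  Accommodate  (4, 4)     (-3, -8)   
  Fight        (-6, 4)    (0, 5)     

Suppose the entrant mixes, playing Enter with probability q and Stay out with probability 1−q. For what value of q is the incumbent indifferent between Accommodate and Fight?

The incumbent's indifference between Accommodate and Fight determines the entrant's mixing probability q:
  the incumbent's payoff from Accommodate: q·4 + (1−q)·(-3) = 7q - 3
  the incumbent's payoff from Fight: q·(-6) + (1−q)·0 = -6q
  7q - 3 = -6q  ⇒  13q = 3  ⇒  q = 3/13.

q = 3/13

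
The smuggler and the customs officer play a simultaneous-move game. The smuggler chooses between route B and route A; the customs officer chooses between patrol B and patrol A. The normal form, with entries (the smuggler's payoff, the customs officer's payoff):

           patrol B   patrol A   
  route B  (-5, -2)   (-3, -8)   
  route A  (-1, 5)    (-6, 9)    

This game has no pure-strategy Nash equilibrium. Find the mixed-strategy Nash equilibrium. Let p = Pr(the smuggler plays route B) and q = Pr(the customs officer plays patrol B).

p = 2/5, q = 3/7

Set the customs officer's expected payoff from patrol B equal to that from patrol A:
  the customs officer's expected payoff from patrol B: p·(-2) + (1−p)·5 = -7p + 5
  the customs officer's expected payoff from patrol A: p·(-8) + (1−p)·9 = -17p + 9
  -7p + 5 = -17p + 9  ⇒  10p = 4  ⇒  p = 2/5.
In a mixed equilibrium the smuggler is indifferent between route B and route A; this condition fixes q.
  the smuggler's payoff to route B: q·(-5) + (1−q)·(-3) = -2q - 3
  the smuggler's payoff to route A: q·(-1) + (1−q)·(-6) = 5q - 6
  -2q - 3 = 5q - 6  ⇒  -7q = -3  ⇒  q = 3/7.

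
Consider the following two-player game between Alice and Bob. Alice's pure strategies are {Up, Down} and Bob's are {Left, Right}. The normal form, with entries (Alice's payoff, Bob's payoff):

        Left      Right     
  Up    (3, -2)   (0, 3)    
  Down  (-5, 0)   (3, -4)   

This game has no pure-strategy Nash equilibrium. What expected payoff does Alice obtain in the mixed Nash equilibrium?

9/11

Set Alice's expected payoff from Up equal to that from Down:
  Alice's payoff to Up: q·3 + (1−q)·0 = 3q
  Alice's payoff to Down: q·(-5) + (1−q)·3 = -8q + 3
  3q = -8q + 3  ⇒  11q = 3  ⇒  q = 3/11.
At equilibrium Alice is indifferent across rows, so Alice's payoff equals the payoff from Up: (3/11)·3 + (8/11)·0 = 9/11.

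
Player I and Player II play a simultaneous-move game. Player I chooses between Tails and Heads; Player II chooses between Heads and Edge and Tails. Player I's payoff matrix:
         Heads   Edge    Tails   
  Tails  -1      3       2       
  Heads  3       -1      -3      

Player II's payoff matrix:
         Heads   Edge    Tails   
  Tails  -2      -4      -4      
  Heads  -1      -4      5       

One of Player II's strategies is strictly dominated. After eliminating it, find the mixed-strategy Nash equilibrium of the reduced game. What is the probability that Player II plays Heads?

Player II's strategy Edge is strictly dominated by Heads: -2 > -4 and -1 > -4. Eliminate Edge.
For Player I to be willing to mix, Player I must be indifferent between Tails and Heads, which pins down Player II's mix.
  Player I's payoff from Tails: q·(-1) + (1−q)·2 = -3q + 2
  Player I's payoff from Heads: q·3 + (1−q)·(-3) = 6q - 3
  -3q + 2 = 6q - 3  ⇒  -9q = -5  ⇒  q = 5/9.

q = 5/9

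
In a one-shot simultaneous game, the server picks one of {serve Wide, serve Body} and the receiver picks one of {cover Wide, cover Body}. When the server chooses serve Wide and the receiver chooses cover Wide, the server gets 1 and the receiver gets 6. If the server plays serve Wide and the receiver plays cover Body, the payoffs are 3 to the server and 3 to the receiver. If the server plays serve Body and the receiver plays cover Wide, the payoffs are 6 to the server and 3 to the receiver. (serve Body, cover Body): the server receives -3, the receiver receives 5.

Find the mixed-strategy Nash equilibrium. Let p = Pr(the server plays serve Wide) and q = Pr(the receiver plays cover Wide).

p = 2/5, q = 6/11

Set the receiver's expected payoff from cover Wide equal to that from cover Body:
  the receiver's payoff from cover Wide: p·6 + (1−p)·3 = 3p + 3
  the receiver's payoff from cover Body: p·3 + (1−p)·5 = -2p + 5
  3p + 3 = -2p + 5  ⇒  5p = 2  ⇒  p = 2/5.
For the server to be willing to mix, the server must be indifferent between serve Wide and serve Body, which pins down the receiver's mix.
  the server's payoff from serve Wide: q·1 + (1−q)·3 = -2q + 3
  the server's payoff from serve Body: q·6 + (1−q)·(-3) = 9q - 3
  -2q + 3 = 9q - 3  ⇒  -11q = -6  ⇒  q = 6/11.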